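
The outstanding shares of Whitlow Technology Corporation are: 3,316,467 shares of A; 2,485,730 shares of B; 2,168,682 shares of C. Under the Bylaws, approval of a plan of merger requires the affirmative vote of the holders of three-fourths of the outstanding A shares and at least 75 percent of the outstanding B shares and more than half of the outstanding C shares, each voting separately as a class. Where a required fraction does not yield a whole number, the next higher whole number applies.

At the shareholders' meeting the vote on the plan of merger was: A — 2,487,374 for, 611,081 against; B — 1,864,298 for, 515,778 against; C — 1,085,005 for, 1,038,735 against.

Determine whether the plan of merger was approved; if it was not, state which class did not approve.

Approved — every class gave the required vote.

A: 3/4 of 3316467 = 2487350.25, rounded up to 2487351; 2,487,351 required, 2,487,374 in favor — approved.
B: 3/4 of 2485730 = 1864297.50, rounded up to 1864298; 1,864,298 required, 1,864,298 in favor — approved.
C: a majority of 2168682 is 1084342; 1,084,342 required, 1,085,005 in favor — approved.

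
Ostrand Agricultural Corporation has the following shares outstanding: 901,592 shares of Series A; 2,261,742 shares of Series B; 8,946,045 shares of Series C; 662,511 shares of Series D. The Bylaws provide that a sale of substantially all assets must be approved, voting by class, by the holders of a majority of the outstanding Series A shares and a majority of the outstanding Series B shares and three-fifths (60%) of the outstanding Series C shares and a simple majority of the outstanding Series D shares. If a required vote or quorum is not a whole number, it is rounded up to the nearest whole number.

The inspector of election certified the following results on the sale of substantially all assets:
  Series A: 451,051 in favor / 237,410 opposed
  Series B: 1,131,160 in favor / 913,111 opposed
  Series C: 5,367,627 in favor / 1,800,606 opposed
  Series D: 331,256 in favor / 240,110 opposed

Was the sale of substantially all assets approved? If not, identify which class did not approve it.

Series A: a majority of 901592 is 450797; 450,797 required, 451,051 in favor — approved.
Series B: a majority of 2261742 is 1130872; 1,130,872 required, 1,131,160 in favor — approved.
Series C: 3/5 of 8946045 = 5367627; 5,367,627 required, 5,367,627 in favor — approved.
Series D: a majority of 662511 is 331256; 331,256 required, 331,256 in favor — approved.

Approved — every class gave the required vote.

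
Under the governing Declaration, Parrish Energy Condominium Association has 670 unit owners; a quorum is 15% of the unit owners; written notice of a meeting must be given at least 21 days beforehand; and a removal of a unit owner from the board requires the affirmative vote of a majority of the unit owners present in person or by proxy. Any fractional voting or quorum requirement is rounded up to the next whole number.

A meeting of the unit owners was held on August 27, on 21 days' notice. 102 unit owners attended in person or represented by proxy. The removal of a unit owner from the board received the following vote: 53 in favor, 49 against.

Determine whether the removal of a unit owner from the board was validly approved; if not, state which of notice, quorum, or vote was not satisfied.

Valid — all requirements satisfied.

Notice: 21 days given; 21 required. Satisfied.
Quorum: 15% of 670 = 100.50, rounded up to 101; 102 present. Satisfied.
Vote: requires a majority of those present (102); a majority of 102 is 52, so 52 needed; 53 in favor. Satisfied.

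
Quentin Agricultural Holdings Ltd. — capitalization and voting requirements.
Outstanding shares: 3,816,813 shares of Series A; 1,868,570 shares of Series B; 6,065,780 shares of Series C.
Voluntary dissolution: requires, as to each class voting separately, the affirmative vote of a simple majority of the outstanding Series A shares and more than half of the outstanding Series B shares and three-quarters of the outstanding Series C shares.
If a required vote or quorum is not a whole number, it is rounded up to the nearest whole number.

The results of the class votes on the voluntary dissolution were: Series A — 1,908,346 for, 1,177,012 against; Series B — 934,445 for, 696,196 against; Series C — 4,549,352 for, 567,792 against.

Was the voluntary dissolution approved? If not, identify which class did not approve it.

Series A: a majority of 3816813 is 1908407; 1,908,407 required, 1,908,346 in favor — not approved.
Series B: a majority of 1868570 is 934286; 934,286 required, 934,445 in favor — approved.
Series C: 3/4 of 6065780 = 4549335; 4,549,335 required, 4,549,352 in favor — approved.

Not approved — the Series A shares did not give the required vote.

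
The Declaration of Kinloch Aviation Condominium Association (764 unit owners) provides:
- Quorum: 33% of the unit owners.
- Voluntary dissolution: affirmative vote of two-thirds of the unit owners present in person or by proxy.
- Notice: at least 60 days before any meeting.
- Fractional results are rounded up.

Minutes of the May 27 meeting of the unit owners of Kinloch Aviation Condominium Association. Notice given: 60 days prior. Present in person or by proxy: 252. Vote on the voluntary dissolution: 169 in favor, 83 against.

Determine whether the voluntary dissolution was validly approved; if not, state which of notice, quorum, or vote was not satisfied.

Notice: 60 days given; 60 required. Satisfied.
Quorum: 33% of 764 = 252.12, rounded up to 253; 252 present. Not satisfied.
Vote: requires two-thirds of those present (252); 2/3 of 252 = 168, so 168 needed; 169 in favor. Satisfied.

Invalid — quorum requirement not satisfied.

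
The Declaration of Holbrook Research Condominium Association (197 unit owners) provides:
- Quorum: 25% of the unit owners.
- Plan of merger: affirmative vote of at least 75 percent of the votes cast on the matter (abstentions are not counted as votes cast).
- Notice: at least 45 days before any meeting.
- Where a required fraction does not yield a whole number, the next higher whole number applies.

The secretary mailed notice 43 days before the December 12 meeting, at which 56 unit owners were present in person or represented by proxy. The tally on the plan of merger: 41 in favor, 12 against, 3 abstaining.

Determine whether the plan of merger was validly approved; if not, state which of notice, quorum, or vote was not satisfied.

Notice: 43 days given; 45 required. Not satisfied.
Quorum: 25% of 197 = 49.25, rounded up to 50; 56 present. Satisfied.
Vote: requires three-fourths of the votes cast (56 − 3 abstaining = 53); 3/4 of 53 = 39.75, rounded up to 40, so 40 needed; 41 in favor. Satisfied.

Invalid — notice requirement not satisfied.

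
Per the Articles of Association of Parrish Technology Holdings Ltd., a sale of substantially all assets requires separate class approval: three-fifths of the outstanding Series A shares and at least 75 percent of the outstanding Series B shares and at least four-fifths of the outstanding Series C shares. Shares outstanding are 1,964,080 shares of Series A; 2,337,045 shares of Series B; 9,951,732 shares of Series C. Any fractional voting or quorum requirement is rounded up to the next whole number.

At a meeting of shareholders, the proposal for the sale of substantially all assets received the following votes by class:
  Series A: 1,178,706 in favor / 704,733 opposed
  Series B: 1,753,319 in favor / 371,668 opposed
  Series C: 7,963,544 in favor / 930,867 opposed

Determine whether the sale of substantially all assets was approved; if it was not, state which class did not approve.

Series A: 3/5 of 1964080 = 1178448; 1,178,448 required, 1,178,706 in favor — approved.
Series B: 3/4 of 2337045 = 1752783.75, rounded up to 1752784; 1,752,784 required, 1,753,319 in favor — approved.
Series C: 4/5 of 9951732 = 7961385.60, rounded up to 7961386; 7,961,386 required, 7,963,544 in favor — approved.

Approved — every class gave the required vote.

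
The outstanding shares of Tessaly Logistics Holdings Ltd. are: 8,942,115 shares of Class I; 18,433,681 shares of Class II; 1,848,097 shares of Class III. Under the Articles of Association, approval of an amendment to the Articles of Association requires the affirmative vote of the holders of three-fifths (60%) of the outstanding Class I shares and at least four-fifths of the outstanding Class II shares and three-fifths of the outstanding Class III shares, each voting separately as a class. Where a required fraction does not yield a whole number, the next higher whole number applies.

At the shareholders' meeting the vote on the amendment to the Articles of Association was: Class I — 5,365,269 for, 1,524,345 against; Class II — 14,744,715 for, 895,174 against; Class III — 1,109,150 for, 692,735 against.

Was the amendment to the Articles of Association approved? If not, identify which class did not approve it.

Class I: 3/5 of 8942115 = 5365269; 5,365,269 required, 5,365,269 in favor — approved.
Class II: 4/5 of 18433681 = 14746944.80, rounded up to 14746945; 14,746,945 required, 14,744,715 in favor — not approved.
Class III: 3/5 of 1848097 = 1108858.20, rounded up to 1108859; 1,108,859 required, 1,109,150 in favor — approved.

Not approved — the Class II shares did not give the required vote.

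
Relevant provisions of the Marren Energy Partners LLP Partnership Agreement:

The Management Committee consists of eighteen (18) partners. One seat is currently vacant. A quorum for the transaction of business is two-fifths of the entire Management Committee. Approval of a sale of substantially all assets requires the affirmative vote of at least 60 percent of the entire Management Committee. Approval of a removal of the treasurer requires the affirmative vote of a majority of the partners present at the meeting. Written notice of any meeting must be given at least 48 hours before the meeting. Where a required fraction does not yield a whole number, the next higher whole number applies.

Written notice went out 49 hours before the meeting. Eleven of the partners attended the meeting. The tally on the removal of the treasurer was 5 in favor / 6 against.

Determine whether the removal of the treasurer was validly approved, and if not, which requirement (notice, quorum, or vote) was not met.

Invalid — vote requirement not satisfied.

Notice: 49 hours given; 48 required (49 ≥ 48). Satisfied.
Quorum: 11 present; quorum is 8. Satisfied.
Vote: the removal of the treasurer requires a majority of the partners present (11). A majority of 11 is 6, so 6 affirmative votes are needed; 5 voted in favor. Not satisfied.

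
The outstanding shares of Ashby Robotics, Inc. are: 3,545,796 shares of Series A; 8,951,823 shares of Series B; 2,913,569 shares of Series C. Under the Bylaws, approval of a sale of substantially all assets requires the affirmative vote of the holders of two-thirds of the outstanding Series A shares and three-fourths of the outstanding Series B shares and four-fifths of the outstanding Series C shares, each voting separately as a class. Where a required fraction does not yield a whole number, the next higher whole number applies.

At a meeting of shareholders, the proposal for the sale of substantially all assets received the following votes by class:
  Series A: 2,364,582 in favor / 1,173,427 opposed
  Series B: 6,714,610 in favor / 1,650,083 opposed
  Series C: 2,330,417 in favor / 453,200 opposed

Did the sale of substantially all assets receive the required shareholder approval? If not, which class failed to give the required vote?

Not approved — the Series C shares did not give the required vote.

Series A: 2/3 of 3545796 = 2363864; 2,363,864 required, 2,364,582 in favor — approved.
Series B: 3/4 of 8951823 = 6713867.25, rounded up to 6713868; 6,713,868 required, 6,714,610 in favor — approved.
Series C: 4/5 of 2913569 = 2330855.20, rounded up to 2330856; 2,330,856 required, 2,330,417 in favor — not approved.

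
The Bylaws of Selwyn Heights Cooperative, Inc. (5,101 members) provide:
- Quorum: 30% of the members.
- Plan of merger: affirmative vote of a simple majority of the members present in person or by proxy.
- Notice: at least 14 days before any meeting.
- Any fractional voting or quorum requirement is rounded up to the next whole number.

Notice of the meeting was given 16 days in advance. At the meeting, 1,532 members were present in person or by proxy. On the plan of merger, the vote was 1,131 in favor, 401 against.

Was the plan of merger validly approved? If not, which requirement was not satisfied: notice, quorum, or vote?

Valid — all requirements satisfied.

Notice: 16 days given; 14 required. Satisfied.
Quorum: 30% of 5,101 = 1,530.30, rounded up to 1,531; 1,532 present. Satisfied.
Vote: requires a majority of those present (1,532); a majority of 1532 is 767, so 767 needed; 1,131 in favor. Satisfied.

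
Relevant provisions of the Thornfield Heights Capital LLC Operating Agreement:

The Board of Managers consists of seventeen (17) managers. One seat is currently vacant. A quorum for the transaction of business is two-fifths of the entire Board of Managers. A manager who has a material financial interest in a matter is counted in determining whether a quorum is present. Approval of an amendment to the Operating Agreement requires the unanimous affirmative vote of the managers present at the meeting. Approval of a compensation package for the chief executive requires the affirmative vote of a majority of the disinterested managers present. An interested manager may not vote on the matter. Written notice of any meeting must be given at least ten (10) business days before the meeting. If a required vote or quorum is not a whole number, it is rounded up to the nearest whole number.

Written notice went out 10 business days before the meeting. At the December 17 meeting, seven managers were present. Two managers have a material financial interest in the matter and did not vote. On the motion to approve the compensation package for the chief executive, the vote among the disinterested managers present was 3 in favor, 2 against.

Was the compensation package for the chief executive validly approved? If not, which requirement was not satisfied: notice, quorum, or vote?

Valid — all requirements satisfied.

Notice: 10 business days given; 10 required (10 ≥ 10). Satisfied.
Quorum: 7 present (interested managers count toward quorum); quorum is 7. Satisfied.
Vote: the compensation package for the chief executive requires a majority of the disinterested managers present (7 − 2 = 5). A majority of 5 is 3, so 3 affirmative votes are needed; 3 voted in favor. Satisfied.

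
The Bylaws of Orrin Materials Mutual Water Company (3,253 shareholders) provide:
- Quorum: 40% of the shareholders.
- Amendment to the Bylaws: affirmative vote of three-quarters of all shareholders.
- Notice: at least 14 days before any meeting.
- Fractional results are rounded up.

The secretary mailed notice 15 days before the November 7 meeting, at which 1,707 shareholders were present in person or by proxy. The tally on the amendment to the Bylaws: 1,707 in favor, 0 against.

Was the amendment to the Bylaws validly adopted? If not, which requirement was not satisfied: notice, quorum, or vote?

Invalid — vote requirement not satisfied.

Notice: 15 days given; 14 required. Satisfied.
Quorum: 40% of 3,253 = 1,301.20, rounded up to 1,302; 1,707 present. Satisfied.
Vote: requires three-fourths of all shareholders (3,253); 3/4 of 3253 = 2439.75, rounded up to 2440, so 2,440 needed; 1,707 in favor. Not satisfied.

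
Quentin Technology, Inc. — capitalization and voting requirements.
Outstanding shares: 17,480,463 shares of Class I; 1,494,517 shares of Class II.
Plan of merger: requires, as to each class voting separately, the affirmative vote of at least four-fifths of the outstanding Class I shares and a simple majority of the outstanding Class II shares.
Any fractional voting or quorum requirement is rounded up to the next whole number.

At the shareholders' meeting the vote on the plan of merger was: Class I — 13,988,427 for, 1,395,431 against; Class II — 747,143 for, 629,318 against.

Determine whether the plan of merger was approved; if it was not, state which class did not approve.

Not approved — the Class II shares did not give the required vote.

Class I: 4/5 of 17480463 = 13984370.40, rounded up to 13984371; 13,984,371 required, 13,988,427 in favor — approved.
Class II: a majority of 1494517 is 747259; 747,259 required, 747,143 in favor — not approved.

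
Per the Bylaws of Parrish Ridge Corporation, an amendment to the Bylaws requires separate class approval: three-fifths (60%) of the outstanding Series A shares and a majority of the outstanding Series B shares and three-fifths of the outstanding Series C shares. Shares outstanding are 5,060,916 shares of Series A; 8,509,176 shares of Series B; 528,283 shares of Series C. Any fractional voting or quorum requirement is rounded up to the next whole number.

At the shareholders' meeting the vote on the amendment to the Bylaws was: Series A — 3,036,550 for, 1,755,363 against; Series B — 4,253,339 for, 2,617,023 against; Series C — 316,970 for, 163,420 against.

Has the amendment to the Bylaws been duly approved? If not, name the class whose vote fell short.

Not approved — the Series B shares did not give the required vote.

Series A: 3/5 of 5060916 = 3036549.60, rounded up to 3036550; 3,036,550 required, 3,036,550 in favor — approved.
Series B: a majority of 8509176 is 4254589; 4,254,589 required, 4,253,339 in favor — not approved.
Series C: 3/5 of 528283 = 316969.80, rounded up to 316970; 316,970 required, 316,970 in favor — approved.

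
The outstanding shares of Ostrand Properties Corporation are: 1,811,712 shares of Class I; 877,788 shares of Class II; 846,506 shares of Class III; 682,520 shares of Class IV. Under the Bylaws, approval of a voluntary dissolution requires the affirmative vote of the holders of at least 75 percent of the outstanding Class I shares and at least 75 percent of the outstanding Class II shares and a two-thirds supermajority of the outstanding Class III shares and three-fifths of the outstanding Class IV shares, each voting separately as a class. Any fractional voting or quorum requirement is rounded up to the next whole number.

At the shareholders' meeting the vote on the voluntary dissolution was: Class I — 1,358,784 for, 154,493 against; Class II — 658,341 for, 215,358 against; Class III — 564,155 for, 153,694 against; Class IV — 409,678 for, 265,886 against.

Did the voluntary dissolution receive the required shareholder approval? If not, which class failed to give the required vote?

Class I: 3/4 of 1811712 = 1358784; 1,358,784 required, 1,358,784 in favor — approved.
Class II: 3/4 of 877788 = 658341; 658,341 required, 658,341 in favor — approved.
Class III: 2/3 of 846506 = 564337.33, rounded up to 564338; 564,338 required, 564,155 in favor — not approved.
Class IV: 3/5 of 682520 = 409512; 409,512 required, 409,678 in favor — approved.

Not approved — the Class III shares did not give the required vote.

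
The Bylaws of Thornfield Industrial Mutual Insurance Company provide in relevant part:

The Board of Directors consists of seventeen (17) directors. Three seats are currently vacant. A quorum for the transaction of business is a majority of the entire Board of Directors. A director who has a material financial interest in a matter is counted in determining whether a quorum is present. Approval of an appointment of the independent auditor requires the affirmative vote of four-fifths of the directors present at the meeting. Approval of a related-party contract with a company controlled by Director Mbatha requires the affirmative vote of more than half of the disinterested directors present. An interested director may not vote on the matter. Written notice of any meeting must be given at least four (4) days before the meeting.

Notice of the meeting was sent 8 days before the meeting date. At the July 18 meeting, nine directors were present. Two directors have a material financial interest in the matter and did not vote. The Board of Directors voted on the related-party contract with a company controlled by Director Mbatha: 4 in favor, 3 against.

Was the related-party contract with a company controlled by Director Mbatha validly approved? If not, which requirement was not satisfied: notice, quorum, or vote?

Notice: 8 days given; 4 required (8 ≥ 4). Satisfied.
Quorum: 9 present (interested directors count toward quorum); quorum is 9. Satisfied.
Vote: the related-party contract with a company controlled by Director Mbatha requires a majority of the disinterested directors present (9 − 2 = 7). A majority of 7 is 4, so 4 affirmative votes are needed; 4 voted in favor. Satisfied.

Valid — all requirements satisfied.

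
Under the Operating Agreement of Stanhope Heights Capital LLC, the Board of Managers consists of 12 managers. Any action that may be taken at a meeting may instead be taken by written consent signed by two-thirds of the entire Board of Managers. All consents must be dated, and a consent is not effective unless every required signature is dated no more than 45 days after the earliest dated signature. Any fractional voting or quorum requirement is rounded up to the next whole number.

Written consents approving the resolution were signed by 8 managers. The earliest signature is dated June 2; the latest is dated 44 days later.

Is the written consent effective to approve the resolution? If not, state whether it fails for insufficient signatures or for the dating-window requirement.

Effective — both the signature and dating-window requirements are satisfied.

Signatures required: two-thirds of 12 — 2/3 of 12 = 8, so 8 needed; 8 signed. Sufficient.
Dating window: the latest signature is 44 days after the earliest; the limit is 45 days. Within the window.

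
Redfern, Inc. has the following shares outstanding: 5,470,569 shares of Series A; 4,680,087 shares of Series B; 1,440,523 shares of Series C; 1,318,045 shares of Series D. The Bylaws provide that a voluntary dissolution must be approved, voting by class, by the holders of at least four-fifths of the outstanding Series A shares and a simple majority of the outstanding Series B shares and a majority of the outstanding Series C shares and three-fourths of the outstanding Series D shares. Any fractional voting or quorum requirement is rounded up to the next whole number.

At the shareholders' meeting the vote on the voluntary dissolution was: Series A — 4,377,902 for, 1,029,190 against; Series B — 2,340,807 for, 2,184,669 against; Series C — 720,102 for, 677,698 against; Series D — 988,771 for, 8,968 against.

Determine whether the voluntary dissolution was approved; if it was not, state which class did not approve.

Series A: 4/5 of 5470569 = 4376455.20, rounded up to 4376456; 4,376,456 required, 4,377,902 in favor — approved.
Series B: a majority of 4680087 is 2340044; 2,340,044 required, 2,340,807 in favor — approved.
Series C: a majority of 1440523 is 720262; 720,262 required, 720,102 in favor — not approved.
Series D: 3/4 of 1318045 = 988533.75, rounded up to 988534; 988,534 required, 988,771 in favor — approved.

Not approved — the Series C shares did not give the required vote.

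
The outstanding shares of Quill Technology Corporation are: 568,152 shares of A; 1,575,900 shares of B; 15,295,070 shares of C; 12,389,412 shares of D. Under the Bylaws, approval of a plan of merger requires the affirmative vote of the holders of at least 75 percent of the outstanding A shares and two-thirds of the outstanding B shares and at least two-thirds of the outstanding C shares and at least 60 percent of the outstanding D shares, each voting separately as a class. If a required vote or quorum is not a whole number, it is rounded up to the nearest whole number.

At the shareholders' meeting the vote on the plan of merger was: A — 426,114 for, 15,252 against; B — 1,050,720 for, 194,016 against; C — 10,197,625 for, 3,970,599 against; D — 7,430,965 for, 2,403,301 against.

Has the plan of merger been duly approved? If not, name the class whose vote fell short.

A: 3/4 of 568152 = 426114; 426,114 required, 426,114 in favor — approved.
B: 2/3 of 1575900 = 1050600; 1,050,600 required, 1,050,720 in favor — approved.
C: 2/3 of 15295070 = 10196713.33, rounded up to 10196714; 10,196,714 required, 10,197,625 in favor — approved.
D: 3/5 of 12389412 = 7433647.20, rounded up to 7433648; 7,433,648 required, 7,430,965 in favor — not approved.

Not approved — the D shares did not give the required vote.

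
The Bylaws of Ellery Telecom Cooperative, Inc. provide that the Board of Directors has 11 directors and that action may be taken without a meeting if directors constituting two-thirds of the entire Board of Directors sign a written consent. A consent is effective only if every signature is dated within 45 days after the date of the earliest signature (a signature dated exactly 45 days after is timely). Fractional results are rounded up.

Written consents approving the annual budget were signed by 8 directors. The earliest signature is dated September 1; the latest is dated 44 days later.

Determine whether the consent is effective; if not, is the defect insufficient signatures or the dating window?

Signatures required: two-thirds of 11 — 2/3 of 11 = 7.33, rounded up to 8, so 8 needed; 8 signed. Sufficient.
Dating window: the latest signature is 44 days after the earliest; the limit is 45 days. Within the window.

Effective — both the signature and dating-window requirements are satisfied.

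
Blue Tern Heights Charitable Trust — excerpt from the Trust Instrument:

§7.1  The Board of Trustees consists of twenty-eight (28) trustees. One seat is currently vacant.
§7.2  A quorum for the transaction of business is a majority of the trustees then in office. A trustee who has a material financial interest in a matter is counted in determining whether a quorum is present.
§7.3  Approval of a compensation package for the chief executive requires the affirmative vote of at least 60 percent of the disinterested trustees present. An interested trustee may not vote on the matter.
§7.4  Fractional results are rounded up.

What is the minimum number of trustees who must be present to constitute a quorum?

A majority of 27 is 14.

14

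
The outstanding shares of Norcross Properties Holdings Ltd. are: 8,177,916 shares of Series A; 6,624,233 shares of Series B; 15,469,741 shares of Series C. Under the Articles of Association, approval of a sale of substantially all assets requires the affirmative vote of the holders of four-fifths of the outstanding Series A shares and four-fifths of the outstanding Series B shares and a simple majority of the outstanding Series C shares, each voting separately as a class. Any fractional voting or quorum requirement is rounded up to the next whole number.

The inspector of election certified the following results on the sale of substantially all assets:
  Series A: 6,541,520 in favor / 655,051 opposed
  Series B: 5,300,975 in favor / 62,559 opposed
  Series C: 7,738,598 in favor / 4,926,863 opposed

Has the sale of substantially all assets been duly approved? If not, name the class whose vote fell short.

Series A: 4/5 of 8177916 = 6542332.80, rounded up to 6542333; 6,542,333 required, 6,541,520 in favor — not approved.
Series B: 4/5 of 6624233 = 5299386.40, rounded up to 5299387; 5,299,387 required, 5,300,975 in favor — approved.
Series C: a majority of 15469741 is 7734871; 7,734,871 required, 7,738,598 in favor — approved.

Not approved — the Series A shares did not give the required vote.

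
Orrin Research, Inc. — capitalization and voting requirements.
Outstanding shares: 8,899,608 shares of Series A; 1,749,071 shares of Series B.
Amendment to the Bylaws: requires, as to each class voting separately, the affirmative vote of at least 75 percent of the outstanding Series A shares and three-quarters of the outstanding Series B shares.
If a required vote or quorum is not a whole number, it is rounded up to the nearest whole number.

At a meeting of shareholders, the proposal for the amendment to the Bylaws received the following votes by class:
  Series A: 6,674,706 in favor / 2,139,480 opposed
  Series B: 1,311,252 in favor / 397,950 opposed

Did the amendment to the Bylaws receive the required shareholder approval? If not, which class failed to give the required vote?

Not approved — the Series B shares did not give the required vote.

Series A: 3/4 of 8899608 = 6674706; 6,674,706 required, 6,674,706 in favor — approved.
Series B: 3/4 of 1749071 = 1311803.25, rounded up to 1311804; 1,311,804 required, 1,311,252 in favor — not approved.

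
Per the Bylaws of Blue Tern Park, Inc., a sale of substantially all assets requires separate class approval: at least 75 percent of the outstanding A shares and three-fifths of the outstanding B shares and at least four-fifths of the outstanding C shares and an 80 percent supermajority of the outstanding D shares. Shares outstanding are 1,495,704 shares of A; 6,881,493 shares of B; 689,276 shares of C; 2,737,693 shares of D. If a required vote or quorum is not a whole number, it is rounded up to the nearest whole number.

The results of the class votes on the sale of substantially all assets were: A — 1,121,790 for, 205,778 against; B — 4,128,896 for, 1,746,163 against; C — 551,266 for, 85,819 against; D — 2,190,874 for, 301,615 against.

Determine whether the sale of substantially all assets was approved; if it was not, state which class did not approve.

A: 3/4 of 1495704 = 1121778; 1,121,778 required, 1,121,790 in favor — approved.
B: 3/5 of 6881493 = 4128895.80, rounded up to 4128896; 4,128,896 required, 4,128,896 in favor — approved.
C: 4/5 of 689276 = 551420.80, rounded up to 551421; 551,421 required, 551,266 in favor — not approved.
D: 4/5 of 2737693 = 2190154.40, rounded up to 2190155; 2,190,155 required, 2,190,874 in favor — approved.

Not approved — the C shares did not give the required vote.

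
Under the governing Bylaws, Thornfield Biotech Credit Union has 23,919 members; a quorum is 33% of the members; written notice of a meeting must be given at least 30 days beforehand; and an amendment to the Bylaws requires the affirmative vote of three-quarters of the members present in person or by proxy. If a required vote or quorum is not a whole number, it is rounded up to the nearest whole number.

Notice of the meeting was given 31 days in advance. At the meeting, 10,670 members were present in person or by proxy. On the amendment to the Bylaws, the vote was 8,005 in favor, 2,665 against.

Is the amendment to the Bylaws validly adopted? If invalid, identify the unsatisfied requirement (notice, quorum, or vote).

Valid — all requirements satisfied.

Notice: 31 days given; 30 required. Satisfied.
Quorum: 33% of 23,919 = 7,893.27, rounded up to 7,894; 10,670 present. Satisfied.
Vote: requires three-fourths of those present (10,670); 3/4 of 10670 = 8002.50, rounded up to 8003, so 8,003 needed; 8,005 in favor. Satisfied.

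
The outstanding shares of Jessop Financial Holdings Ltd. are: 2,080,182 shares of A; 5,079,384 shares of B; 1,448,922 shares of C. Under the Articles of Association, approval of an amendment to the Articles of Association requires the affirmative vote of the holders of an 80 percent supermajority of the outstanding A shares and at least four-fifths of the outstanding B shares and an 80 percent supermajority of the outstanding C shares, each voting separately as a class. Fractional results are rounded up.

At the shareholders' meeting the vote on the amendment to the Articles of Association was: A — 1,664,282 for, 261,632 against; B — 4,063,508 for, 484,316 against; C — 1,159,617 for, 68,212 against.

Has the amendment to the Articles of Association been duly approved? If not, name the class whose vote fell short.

A: 4/5 of 2080182 = 1664145.60, rounded up to 1664146; 1,664,146 required, 1,664,282 in favor — approved.
B: 4/5 of 5079384 = 4063507.20, rounded up to 4063508; 4,063,508 required, 4,063,508 in favor — approved.
C: 4/5 of 1448922 = 1159137.60, rounded up to 1159138; 1,159,138 required, 1,159,617 in favor — approved.

Approved — every class gave the required vote.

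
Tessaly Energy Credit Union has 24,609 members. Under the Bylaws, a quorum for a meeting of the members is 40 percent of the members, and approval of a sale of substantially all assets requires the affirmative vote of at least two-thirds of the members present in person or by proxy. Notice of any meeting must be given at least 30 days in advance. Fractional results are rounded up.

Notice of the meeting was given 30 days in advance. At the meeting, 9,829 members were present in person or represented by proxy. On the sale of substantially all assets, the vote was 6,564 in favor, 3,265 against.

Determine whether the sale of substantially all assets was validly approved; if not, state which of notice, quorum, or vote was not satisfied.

Notice: 30 days given; 30 required. Satisfied.
Quorum: 40% of 24,609 = 9,843.60, rounded up to 9,844; 9,829 present. Not satisfied.
Vote: requires two-thirds of those present (9,829); 2/3 of 9829 = 6552.67, rounded up to 6553, so 6,553 needed; 6,564 in favor. Satisfied.

Invalid — quorum requirement not satisfied.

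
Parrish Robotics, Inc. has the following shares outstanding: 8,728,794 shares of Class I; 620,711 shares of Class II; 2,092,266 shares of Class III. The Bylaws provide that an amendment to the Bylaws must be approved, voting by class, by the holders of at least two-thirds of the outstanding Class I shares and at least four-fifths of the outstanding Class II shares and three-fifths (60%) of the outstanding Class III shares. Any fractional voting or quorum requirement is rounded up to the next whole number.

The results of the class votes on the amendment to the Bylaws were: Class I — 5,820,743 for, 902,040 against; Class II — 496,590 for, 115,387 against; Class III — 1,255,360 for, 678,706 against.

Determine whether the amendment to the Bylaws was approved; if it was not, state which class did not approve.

Approved — every class gave the required vote.

Class I: 2/3 of 8728794 = 5819196; 5,819,196 required, 5,820,743 in favor — approved.
Class II: 4/5 of 620711 = 496568.80, rounded up to 496569; 496,569 required, 496,590 in favor — approved.
Class III: 3/5 of 2092266 = 1255359.60, rounded up to 1255360; 1,255,360 required, 1,255,360 in favor — approved.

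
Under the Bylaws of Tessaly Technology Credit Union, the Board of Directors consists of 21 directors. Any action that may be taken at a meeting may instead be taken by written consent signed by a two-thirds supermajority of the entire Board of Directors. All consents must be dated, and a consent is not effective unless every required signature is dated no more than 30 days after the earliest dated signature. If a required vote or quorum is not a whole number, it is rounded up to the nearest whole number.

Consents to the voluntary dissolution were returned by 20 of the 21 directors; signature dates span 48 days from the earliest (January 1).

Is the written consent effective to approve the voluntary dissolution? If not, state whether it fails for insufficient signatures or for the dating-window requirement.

Not effective — dating-window requirement not satisfied.

Signatures required: a two-thirds supermajority of 21 — 2/3 of 21 = 14, so 14 needed; 20 signed. Sufficient.
Dating window: the latest signature is 48 days after the earliest; the limit is 30 days. Outside the window.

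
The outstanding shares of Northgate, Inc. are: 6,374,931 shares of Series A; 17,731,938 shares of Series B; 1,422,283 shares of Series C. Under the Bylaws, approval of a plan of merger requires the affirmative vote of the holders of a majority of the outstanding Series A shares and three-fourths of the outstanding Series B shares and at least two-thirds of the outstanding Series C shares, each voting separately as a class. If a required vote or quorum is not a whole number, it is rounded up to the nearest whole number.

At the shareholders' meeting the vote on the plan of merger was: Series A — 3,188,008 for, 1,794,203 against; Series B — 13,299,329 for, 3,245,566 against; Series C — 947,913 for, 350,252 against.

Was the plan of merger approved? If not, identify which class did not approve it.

Not approved — the Series C shares did not give the required vote.

Series A: a majority of 6374931 is 3187466; 3,187,466 required, 3,188,008 in favor — approved.
Series B: 3/4 of 17731938 = 13298953.50, rounded up to 13298954; 13,298,954 required, 13,299,329 in favor — approved.
Series C: 2/3 of 1422283 = 948188.67, rounded up to 948189; 948,189 required, 947,913 in favor — not approved.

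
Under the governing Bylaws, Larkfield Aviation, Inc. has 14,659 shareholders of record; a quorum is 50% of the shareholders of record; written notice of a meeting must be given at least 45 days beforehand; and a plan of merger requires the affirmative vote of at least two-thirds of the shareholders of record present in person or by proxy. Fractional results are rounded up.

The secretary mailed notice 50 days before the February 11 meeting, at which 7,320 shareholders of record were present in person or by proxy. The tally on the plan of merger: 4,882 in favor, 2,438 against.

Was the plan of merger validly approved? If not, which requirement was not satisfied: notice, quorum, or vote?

Invalid — quorum requirement not satisfied.

Notice: 50 days given; 45 required. Satisfied.
Quorum: 50% of 14,659 = 7,329.50, rounded up to 7,330; 7,320 present. Not satisfied.
Vote: requires two-thirds of those present (7,320); 2/3 of 7320 = 4880, so 4,880 needed; 4,882 in favor. Satisfied.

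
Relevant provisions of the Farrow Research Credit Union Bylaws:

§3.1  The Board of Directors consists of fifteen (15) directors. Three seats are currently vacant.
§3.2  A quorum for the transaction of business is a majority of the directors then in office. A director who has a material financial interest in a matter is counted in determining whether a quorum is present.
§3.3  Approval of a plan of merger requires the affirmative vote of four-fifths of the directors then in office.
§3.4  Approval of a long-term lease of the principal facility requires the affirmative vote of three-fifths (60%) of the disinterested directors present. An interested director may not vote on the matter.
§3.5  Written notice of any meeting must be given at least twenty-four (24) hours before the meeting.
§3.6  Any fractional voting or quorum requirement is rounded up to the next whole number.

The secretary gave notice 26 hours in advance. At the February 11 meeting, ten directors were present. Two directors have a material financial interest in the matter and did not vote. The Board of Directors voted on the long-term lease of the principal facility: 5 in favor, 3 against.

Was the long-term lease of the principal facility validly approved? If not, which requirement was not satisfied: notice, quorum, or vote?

Notice: 26 hours given; 24 required (26 ≥ 24). Satisfied.
Quorum: 10 present (interested directors count toward quorum); quorum is 7. Satisfied.
Vote: the long-term lease of the principal facility requires three-fifths of the disinterested directors present (10 − 2 = 8). 3/5 of 8 = 4.80, rounded up to 5, so 5 affirmative votes are needed; 5 voted in favor. Satisfied.

Valid — all requirements satisfied.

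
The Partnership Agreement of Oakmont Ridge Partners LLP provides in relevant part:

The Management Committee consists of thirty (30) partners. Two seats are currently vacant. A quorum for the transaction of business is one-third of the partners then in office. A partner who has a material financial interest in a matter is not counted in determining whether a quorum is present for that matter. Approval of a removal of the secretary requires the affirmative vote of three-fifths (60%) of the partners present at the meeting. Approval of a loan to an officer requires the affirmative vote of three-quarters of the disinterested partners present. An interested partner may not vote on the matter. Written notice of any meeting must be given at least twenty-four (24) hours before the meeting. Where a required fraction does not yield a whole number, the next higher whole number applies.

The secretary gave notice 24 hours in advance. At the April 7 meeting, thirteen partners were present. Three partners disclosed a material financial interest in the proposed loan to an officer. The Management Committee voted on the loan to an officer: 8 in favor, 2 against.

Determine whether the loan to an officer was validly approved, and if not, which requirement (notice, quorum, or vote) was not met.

Notice: 24 hours given; 24 required (24 ≥ 24). Satisfied.
Quorum: 13 present, but the 3 interested partners do not count, leaving 10. Quorum is 10. Satisfied.
Vote: the loan to an officer requires three-fourths of the disinterested partners present (13 − 3 = 10). 3/4 of 10 = 7.50, rounded up to 8, so 8 affirmative votes are needed; 8 voted in favor. Satisfied.

Valid — all requirements satisfied.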